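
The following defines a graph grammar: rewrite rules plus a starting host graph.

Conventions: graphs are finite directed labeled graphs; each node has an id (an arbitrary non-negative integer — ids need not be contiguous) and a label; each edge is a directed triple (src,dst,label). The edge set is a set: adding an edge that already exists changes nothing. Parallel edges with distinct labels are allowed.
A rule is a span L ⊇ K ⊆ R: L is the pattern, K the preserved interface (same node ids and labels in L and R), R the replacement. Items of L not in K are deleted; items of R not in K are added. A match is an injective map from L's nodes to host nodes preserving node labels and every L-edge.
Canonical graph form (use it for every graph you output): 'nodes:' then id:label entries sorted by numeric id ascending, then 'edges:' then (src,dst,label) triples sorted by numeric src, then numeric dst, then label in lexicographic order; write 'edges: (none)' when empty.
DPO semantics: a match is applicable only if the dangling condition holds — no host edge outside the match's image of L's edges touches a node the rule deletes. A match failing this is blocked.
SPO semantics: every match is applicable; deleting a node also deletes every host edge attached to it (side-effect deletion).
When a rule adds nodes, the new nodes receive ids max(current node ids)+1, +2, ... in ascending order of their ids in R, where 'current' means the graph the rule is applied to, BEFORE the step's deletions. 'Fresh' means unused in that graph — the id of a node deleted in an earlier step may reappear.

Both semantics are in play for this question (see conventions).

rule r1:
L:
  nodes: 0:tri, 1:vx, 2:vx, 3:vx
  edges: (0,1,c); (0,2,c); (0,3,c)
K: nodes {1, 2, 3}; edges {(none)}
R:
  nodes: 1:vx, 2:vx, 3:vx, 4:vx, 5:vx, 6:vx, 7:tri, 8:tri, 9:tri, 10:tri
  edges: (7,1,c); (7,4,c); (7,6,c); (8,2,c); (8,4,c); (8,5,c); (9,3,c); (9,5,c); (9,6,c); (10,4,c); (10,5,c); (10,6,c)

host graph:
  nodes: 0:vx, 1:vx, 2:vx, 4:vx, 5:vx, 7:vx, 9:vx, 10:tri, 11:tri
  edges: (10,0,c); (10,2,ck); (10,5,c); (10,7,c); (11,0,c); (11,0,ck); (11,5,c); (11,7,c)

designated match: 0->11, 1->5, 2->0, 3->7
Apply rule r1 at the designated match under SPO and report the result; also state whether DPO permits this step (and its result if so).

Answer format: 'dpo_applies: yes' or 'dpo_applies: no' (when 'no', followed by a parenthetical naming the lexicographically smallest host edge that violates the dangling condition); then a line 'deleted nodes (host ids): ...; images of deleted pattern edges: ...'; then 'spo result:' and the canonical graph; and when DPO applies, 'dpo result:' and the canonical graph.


dpo_applies: no
(the rule deletes node 11, which keeps host edge (11,0,ck) outside the match image — the dangling condition fails, DPO blocks; SPO proceeds and side-deletes such edges)
deleted nodes (host ids): 11; images of deleted pattern edges: (11,0,c); (11,5,c); (11,7,c)
spo result:
nodes: 0:vx, 1:vx, 2:vx, 4:vx, 5:vx, 7:vx, 9:vx, 10:tri, 12:vx, 13:vx, 14:vx, 15:tri, 16:tri, 17:tri, 18:tri
edges: (10,0,c); (10,2,ck); (10,5,c); (10,7,c); (15,5,c); (15,12,c); (15,14,c); (16,0,c); (16,12,c); (16,13,c); (17,7,c); (17,13,c); (17,14,c); (18,12,c); (18,13,c); (18,14,c)


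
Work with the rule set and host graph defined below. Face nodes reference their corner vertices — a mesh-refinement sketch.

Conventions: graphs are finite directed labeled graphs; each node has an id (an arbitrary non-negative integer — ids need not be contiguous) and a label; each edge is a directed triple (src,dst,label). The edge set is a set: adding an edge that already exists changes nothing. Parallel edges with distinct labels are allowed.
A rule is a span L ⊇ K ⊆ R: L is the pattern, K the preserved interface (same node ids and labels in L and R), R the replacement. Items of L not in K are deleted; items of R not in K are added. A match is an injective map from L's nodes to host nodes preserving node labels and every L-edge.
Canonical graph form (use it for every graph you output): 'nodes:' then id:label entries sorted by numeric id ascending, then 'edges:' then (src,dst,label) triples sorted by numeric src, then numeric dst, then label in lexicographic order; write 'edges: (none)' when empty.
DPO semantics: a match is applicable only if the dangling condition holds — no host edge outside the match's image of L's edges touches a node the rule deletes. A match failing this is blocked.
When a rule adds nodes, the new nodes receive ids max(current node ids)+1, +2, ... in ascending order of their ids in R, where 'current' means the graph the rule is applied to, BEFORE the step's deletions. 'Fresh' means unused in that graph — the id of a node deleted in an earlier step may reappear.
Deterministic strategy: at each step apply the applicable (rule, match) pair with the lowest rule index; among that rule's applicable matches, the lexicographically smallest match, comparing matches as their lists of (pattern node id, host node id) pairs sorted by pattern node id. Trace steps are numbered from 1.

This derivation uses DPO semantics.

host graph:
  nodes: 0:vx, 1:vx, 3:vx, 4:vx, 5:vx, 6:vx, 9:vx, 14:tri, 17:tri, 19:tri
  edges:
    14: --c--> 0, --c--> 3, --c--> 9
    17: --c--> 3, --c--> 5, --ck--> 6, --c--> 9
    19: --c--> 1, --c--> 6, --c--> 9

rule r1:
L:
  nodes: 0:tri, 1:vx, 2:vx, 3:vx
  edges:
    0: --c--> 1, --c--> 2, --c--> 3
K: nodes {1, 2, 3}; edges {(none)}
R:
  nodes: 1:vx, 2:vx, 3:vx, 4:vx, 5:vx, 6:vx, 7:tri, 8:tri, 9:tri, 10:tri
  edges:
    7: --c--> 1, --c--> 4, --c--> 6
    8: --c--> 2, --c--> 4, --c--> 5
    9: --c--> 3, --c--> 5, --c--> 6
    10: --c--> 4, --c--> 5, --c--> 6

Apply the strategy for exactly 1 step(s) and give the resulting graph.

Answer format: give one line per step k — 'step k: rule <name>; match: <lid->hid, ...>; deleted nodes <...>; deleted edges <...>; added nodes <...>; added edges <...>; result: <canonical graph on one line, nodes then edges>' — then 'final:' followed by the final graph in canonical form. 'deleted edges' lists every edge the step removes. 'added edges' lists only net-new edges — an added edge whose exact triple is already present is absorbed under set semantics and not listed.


step 1: rule r1; match: 0->14, 1->0, 2->3, 3->9; deleted nodes 14; deleted edges (14,0,c); (14,3,c); (14,9,c); added nodes 20, 21, 22, 23, 24, 25, 26; added edges (23,0,c); (23,20,c); (23,22,c); (24,3,c); (24,20,c); (24,21,c); (25,9,c); (25,21,c); (25,22,c); (26,20,c); (26,21,c); (26,22,c); result: nodes: 0:vx, 1:vx, 3:vx, 4:vx, 5:vx, 6:vx, 9:vx, 17:tri, 19:tri, 20:vx, 21:vx, 22:vx, 23:tri, 24:tri, 25:tri, 26:tri edges: (17,3,c); (17,5,c); (17,6,ck); (17,9,c); (19,1,c); (19,6,c); (19,9,c); (23,0,c); (23,20,c); (23,22,c); (24,3,c); (24,20,c); (24,21,c); (25,9,c); (25,21,c); (25,22,c); (26,20,c); (26,21,c); (26,22,c)
final:
nodes: 0:vx, 1:vx, 3:vx, 4:vx, 5:vx, 6:vx, 9:vx, 17:tri, 19:tri, 20:vx, 21:vx, 22:vx, 23:tri, 24:tri, 25:tri, 26:tri
edges: (17,3,c); (17,5,c); (17,6,ck); (17,9,c); (19,1,c); (19,6,c); (19,9,c); (23,0,c); (23,20,c); (23,22,c); (24,3,c); (24,20,c); (24,21,c); (25,9,c); (25,21,c); (25,22,c); (26,20,c); (26,21,c); (26,22,c)


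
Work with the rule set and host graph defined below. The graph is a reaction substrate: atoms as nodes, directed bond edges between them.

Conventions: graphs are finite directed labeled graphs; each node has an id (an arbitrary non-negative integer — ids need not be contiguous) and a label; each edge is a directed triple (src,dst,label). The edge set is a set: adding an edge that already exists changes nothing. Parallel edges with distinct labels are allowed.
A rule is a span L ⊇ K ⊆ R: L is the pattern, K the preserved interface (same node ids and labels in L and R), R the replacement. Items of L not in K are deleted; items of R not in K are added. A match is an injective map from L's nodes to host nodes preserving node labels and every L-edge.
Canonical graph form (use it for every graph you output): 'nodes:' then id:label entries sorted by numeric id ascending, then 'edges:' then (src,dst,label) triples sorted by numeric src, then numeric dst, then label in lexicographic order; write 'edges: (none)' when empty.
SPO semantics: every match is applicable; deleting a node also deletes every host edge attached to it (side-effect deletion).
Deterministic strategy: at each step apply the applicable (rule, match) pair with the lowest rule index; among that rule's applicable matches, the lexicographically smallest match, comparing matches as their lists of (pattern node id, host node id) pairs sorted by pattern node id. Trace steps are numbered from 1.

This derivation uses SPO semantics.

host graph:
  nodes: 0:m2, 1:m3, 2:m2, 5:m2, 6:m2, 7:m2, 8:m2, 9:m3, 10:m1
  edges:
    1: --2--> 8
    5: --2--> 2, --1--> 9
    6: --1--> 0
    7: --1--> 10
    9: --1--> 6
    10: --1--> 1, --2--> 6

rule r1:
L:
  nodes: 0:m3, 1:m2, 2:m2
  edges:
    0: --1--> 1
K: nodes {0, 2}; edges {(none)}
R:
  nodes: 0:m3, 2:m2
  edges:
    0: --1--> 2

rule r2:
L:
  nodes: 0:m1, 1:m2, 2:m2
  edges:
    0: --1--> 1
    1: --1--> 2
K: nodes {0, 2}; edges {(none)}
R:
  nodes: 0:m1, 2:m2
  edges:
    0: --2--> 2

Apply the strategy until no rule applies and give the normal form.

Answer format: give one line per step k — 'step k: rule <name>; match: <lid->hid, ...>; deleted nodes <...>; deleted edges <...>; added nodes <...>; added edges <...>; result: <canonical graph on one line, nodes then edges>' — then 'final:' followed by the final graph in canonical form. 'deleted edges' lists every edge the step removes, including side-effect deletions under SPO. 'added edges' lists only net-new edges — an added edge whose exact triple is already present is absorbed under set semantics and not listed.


step 1: rule r1; match: 0->9, 1->6, 2->0; deleted nodes 6; deleted edges (6,0,1); (9,6,1); (10,6,2); added nodes (none); added edges (9,0,1); result: nodes: 0:m2, 1:m3, 2:m2, 5:m2, 7:m2, 8:m2, 9:m3, 10:m1 edges: (1,8,2); (5,2,2); (5,9,1); (7,10,1); (9,0,1); (10,1,1)
step 2: rule r1; match: 0->9, 1->0, 2->2; deleted nodes 0; deleted edges (9,0,1); added nodes (none); added edges (9,2,1); result: nodes: 1:m3, 2:m2, 5:m2, 7:m2, 8:m2, 9:m3, 10:m1 edges: (1,8,2); (5,2,2); (5,9,1); (7,10,1); (9,2,1); (10,1,1)
step 3: rule r1; match: 0->9, 1->2, 2->5; deleted nodes 2; deleted edges (5,2,2); (9,2,1); added nodes (none); added edges (9,5,1); result: nodes: 1:m3, 5:m2, 7:m2, 8:m2, 9:m3, 10:m1 edges: (1,8,2); (5,9,1); (7,10,1); (9,5,1); (10,1,1)
step 4: rule r1; match: 0->9, 1->5, 2->7; deleted nodes 5; deleted edges (5,9,1); (9,5,1); added nodes (none); added edges (9,7,1); result: nodes: 1:m3, 7:m2, 8:m2, 9:m3, 10:m1 edges: (1,8,2); (7,10,1); (9,7,1); (10,1,1)
step 5: rule r1; match: 0->9, 1->7, 2->8; deleted nodes 7; deleted edges (7,10,1); (9,7,1); added nodes (none); added edges (9,8,1); result: nodes: 1:m3, 8:m2, 9:m3, 10:m1 edges: (1,8,2); (9,8,1); (10,1,1)
final:
nodes: 1:m3, 8:m2, 9:m3, 10:m1
edges: (1,8,2); (9,8,1); (10,1,1)


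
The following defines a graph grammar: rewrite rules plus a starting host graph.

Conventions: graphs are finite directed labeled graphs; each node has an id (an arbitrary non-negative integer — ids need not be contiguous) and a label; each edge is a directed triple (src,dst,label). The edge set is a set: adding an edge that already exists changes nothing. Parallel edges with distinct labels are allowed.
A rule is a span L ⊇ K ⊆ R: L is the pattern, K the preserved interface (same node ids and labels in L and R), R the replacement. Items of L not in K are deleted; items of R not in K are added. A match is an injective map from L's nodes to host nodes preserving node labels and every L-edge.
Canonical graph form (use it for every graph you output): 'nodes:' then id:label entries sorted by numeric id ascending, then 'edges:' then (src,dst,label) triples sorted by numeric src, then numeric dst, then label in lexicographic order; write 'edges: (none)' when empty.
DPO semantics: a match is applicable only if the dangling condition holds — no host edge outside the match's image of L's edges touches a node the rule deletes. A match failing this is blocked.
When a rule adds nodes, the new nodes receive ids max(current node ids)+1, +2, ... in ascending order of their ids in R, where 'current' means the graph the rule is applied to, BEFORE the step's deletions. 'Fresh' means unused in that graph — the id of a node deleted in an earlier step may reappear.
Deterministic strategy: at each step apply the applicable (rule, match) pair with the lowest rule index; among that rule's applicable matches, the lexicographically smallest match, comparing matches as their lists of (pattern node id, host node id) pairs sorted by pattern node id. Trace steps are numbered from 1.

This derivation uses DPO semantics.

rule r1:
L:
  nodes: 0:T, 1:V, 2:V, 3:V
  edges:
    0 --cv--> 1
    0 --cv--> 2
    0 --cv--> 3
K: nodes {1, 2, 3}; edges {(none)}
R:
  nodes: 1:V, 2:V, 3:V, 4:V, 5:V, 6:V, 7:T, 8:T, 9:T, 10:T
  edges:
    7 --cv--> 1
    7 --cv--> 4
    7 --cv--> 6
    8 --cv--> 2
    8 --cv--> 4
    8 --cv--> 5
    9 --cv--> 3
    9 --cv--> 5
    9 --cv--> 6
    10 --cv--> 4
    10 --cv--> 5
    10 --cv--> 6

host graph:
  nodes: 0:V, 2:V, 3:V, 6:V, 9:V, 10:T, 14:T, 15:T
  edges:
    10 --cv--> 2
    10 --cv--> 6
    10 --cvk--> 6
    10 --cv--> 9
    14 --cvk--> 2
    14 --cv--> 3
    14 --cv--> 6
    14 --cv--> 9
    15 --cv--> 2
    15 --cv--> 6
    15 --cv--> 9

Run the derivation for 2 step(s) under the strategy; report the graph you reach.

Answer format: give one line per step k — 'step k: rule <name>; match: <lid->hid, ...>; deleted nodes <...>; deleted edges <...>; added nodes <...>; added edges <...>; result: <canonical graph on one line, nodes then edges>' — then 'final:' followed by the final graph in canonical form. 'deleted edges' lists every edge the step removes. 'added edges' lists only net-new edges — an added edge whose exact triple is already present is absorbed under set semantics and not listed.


step 1: rule r1; match: 0->15, 1->2, 2->6, 3->9; deleted nodes 15; deleted edges (15,2,cv); (15,6,cv); (15,9,cv); added nodes 16, 17, 18, 19, 20, 21, 22; added edges (19,2,cv); (19,16,cv); (19,18,cv); (20,6,cv); (20,16,cv); (20,17,cv); (21,9,cv); (21,17,cv); (21,18,cv); (22,16,cv); (22,17,cv); (22,18,cv); result: nodes: 0:V, 2:V, 3:V, 6:V, 9:V, 10:T, 14:T, 16:V, 17:V, 18:V, 19:T, 20:T, 21:T, 22:T edges: (10,2,cv); (10,6,cv); (10,6,cvk); (10,9,cv); (14,2,cvk); (14,3,cv); (14,6,cv); (14,9,cv); (19,2,cv); (19,16,cv); (19,18,cv); (20,6,cv); (20,16,cv); (20,17,cv); (21,9,cv); (21,17,cv); (21,18,cv); (22,16,cv); (22,17,cv); (22,18,cv)
step 2: rule r1; match: 0->19, 1->2, 2->16, 3->18; deleted nodes 19; deleted edges (19,2,cv); (19,16,cv); (19,18,cv); added nodes 23, 24, 25, 26, 27, 28, 29; added edges (26,2,cv); (26,23,cv); (26,25,cv); (27,16,cv); (27,23,cv); (27,24,cv); (28,18,cv); (28,24,cv); (28,25,cv); (29,23,cv); (29,24,cv); (29,25,cv); result: nodes: 0:V, 2:V, 3:V, 6:V, 9:V, 10:T, 14:T, 16:V, 17:V, 18:V, 20:T, 21:T, 22:T, 23:V, 24:V, 25:V, 26:T, 27:T, 28:T, 29:T edges: (10,2,cv); (10,6,cv); (10,6,cvk); (10,9,cv); (14,2,cvk); (14,3,cv); (14,6,cv); (14,9,cv); (20,6,cv); (20,16,cv); (20,17,cv); (21,9,cv); (21,17,cv); (21,18,cv); (22,16,cv); (22,17,cv); (22,18,cv); (26,2,cv); (26,23,cv); (26,25,cv); (27,16,cv); (27,23,cv); (27,24,cv); (28,18,cv); (28,24,cv); (28,25,cv); (29,23,cv); (29,24,cv); (29,25,cv)
final:
nodes: 0:V, 2:V, 3:V, 6:V, 9:V, 10:T, 14:T, 16:V, 17:V, 18:V, 20:T, 21:T, 22:T, 23:V, 24:V, 25:V, 26:T, 27:T, 28:T, 29:T
edges: (10,2,cv); (10,6,cv); (10,6,cvk); (10,9,cv); (14,2,cvk); (14,3,cv); (14,6,cv); (14,9,cv); (20,6,cv); (20,16,cv); (20,17,cv); (21,9,cv); (21,17,cv); (21,18,cv); (22,16,cv); (22,17,cv); (22,18,cv); (26,2,cv); (26,23,cv); (26,25,cv); (27,16,cv); (27,23,cv); (27,24,cv); (28,18,cv); (28,24,cv); (28,25,cv); (29,23,cv); (29,24,cv); (29,25,cv)


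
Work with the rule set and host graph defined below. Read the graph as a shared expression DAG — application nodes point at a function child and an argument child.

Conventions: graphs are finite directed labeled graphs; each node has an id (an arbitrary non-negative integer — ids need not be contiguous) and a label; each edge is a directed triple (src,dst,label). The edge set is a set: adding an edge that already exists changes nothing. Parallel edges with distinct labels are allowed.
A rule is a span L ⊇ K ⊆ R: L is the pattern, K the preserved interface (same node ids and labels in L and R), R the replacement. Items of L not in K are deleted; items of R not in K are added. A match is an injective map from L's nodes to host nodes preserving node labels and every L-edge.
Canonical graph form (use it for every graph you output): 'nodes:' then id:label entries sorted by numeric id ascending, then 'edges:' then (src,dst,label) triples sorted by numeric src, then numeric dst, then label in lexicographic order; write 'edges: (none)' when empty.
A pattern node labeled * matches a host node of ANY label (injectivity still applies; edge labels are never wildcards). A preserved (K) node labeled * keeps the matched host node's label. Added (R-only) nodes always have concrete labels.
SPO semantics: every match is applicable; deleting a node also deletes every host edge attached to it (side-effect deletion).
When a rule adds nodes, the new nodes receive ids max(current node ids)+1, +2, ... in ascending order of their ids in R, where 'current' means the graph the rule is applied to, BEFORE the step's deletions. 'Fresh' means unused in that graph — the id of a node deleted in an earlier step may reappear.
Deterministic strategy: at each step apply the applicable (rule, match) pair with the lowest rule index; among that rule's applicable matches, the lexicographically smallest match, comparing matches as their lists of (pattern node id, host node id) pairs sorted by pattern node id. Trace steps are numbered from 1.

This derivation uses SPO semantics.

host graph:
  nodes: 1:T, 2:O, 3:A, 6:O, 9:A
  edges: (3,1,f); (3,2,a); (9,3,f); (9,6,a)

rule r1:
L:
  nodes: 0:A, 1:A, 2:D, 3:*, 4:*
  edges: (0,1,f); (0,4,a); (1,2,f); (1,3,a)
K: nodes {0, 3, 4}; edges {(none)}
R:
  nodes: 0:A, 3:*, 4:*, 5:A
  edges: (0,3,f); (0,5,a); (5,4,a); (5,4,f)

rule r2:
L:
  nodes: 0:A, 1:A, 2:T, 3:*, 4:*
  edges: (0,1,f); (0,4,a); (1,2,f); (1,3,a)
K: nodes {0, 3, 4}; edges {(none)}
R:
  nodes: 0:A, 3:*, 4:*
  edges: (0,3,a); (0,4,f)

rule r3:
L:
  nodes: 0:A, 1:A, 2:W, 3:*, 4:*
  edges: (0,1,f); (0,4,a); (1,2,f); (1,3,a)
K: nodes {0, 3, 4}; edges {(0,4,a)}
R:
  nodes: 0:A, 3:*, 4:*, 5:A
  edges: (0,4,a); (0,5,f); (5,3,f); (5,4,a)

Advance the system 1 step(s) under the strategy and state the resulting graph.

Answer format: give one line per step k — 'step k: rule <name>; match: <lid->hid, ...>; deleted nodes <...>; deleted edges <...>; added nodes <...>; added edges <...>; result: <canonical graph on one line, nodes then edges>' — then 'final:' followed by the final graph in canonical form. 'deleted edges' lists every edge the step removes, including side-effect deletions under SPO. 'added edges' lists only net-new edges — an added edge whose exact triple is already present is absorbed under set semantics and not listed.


step 1: rule r2; match: 0->9, 1->3, 2->1, 3->2, 4->6; deleted nodes 1, 3; deleted edges (3,1,f); (3,2,a); (9,3,f); (9,6,a); added nodes (none); added edges (9,2,a); (9,6,f); result: nodes: 2:O, 6:O, 9:A edges: (9,2,a); (9,6,f)
final:
nodes: 2:O, 6:O, 9:A
edges: (9,2,a); (9,6,f)


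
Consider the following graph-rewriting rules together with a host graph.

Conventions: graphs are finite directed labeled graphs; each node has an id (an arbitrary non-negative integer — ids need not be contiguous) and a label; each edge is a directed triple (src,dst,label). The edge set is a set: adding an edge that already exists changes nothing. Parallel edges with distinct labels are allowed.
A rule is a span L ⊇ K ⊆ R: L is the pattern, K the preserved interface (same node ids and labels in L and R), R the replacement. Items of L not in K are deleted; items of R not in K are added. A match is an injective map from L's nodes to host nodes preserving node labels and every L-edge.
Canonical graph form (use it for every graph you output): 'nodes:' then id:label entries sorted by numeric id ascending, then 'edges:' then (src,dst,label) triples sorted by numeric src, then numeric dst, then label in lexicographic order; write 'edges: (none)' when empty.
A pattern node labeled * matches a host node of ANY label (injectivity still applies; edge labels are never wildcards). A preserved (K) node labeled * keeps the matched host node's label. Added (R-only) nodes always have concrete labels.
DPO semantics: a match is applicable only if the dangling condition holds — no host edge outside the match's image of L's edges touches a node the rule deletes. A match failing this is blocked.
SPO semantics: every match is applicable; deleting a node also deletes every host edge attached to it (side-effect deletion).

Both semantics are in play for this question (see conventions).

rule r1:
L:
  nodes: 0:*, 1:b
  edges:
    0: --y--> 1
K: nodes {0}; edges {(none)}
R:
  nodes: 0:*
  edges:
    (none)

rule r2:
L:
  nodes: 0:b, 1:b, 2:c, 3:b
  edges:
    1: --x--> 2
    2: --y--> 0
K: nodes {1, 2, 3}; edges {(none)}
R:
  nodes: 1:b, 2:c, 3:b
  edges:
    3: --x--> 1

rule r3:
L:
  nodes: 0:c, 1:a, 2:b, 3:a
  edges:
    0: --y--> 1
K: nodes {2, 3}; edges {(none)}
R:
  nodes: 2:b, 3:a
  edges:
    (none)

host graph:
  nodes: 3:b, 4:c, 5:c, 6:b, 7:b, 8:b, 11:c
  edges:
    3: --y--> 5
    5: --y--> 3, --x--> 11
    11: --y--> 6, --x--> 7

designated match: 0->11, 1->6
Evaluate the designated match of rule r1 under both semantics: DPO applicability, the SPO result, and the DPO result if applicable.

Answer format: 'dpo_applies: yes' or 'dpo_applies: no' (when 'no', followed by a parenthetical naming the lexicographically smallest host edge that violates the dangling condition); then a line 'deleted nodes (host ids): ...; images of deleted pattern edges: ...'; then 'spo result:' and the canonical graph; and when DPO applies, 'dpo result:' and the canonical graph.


dpo_applies: yes
deleted nodes (host ids): 6; images of deleted pattern edges: (11,6,y)
spo result:
nodes: 3:b, 4:c, 5:c, 7:b, 8:b, 11:c
edges: (3,5,y); (5,3,y); (5,11,x); (11,7,x)
dpo result:
nodes: 3:b, 4:c, 5:c, 7:b, 8:b, 11:c
edges: (3,5,y); (5,3,y); (5,11,x); (11,7,x)


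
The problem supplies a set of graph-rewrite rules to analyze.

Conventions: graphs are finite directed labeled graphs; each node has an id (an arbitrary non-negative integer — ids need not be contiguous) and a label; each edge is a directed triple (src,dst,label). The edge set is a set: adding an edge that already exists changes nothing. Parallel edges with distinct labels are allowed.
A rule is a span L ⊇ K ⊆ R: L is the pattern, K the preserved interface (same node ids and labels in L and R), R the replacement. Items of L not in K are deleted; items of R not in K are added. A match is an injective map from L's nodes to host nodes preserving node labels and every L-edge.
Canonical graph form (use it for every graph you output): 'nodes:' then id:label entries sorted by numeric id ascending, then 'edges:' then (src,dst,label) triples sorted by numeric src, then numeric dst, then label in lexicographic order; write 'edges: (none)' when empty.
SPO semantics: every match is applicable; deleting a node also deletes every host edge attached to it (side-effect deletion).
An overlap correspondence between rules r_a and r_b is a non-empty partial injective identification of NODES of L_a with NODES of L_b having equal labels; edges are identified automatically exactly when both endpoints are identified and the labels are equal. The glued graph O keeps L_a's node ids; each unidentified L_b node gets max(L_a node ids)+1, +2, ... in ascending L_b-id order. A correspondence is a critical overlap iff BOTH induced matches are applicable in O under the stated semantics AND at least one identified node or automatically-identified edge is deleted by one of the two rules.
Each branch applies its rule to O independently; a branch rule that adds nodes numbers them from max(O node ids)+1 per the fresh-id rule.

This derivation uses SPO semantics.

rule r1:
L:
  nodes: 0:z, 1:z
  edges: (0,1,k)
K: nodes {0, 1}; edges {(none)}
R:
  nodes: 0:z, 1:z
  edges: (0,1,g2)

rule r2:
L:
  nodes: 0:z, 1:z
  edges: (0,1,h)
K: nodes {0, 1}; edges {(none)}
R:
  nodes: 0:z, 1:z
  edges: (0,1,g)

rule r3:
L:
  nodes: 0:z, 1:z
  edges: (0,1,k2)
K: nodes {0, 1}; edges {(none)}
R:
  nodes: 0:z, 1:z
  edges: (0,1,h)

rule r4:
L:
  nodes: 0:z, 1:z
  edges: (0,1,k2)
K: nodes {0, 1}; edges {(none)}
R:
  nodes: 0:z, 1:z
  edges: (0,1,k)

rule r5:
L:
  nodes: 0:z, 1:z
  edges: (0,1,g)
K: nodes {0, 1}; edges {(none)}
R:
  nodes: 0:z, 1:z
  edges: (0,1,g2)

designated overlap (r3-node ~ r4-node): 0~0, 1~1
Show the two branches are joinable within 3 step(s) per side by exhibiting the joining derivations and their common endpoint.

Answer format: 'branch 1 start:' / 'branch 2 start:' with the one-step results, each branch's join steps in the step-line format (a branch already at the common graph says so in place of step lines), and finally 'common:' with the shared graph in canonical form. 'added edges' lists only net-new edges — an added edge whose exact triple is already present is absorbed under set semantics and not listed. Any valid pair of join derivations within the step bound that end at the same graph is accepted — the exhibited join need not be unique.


branch 1 start:
nodes: 0:z, 1:z
edges: (0,1,h)
branch 2 start:
nodes: 0:z, 1:z
edges: (0,1,k)
branch 1 step 1: rule r2; match: 0->0, 1->1; deleted nodes (none); deleted edges (0,1,h); added nodes (none); added edges (0,1,g); result: nodes: 0:z, 1:z edges: (0,1,g)
branch 1 step 2: rule r5; match: 0->0, 1->1; deleted nodes (none); deleted edges (0,1,g); added nodes (none); added edges (0,1,g2); result: nodes: 0:z, 1:z edges: (0,1,g2)
branch 2 step 1: rule r1; match: 0->0, 1->1; deleted nodes (none); deleted edges (0,1,k); added nodes (none); added edges (0,1,g2); result: nodes: 0:z, 1:z edges: (0,1,g2)
common:
nodes: 0:z, 1:z
edges: (0,1,g2)


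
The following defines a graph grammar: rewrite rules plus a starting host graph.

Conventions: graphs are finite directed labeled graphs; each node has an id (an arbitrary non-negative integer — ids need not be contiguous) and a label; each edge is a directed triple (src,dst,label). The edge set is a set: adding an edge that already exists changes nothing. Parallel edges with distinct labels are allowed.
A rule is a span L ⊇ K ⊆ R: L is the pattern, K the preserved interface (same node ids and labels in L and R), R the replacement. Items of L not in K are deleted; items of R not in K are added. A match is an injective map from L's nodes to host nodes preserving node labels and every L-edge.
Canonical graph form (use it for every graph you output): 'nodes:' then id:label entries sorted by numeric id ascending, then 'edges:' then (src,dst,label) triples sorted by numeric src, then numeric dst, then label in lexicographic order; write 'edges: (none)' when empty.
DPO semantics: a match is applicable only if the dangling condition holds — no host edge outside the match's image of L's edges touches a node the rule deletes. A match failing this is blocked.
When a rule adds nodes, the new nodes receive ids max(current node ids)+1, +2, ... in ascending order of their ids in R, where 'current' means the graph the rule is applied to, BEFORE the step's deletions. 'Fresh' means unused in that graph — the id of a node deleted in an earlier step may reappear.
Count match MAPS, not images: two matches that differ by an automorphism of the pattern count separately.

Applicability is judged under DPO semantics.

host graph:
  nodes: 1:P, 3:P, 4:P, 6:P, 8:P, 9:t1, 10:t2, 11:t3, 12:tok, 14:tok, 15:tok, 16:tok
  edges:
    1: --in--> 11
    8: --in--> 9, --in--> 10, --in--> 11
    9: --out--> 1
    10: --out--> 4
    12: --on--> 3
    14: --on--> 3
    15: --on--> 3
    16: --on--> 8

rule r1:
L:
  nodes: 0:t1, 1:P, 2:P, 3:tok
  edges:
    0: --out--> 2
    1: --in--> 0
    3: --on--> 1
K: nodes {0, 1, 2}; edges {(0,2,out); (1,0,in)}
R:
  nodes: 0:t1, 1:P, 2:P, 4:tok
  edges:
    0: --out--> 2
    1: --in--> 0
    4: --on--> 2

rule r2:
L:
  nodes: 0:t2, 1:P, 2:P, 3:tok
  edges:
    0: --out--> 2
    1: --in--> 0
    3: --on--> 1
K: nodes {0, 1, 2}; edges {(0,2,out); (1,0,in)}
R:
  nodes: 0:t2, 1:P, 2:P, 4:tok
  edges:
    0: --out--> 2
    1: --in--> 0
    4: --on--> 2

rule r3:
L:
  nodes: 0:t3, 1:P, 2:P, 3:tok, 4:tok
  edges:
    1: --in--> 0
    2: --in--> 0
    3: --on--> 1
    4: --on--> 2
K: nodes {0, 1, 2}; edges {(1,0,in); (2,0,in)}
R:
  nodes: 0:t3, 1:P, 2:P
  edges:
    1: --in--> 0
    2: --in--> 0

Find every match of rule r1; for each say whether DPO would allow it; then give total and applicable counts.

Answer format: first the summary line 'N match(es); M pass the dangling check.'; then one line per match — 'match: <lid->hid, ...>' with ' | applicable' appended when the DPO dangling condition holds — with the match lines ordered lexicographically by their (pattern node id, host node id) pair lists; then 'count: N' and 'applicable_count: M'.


1 match(es); 1 pass the dangling check.
match: 0->9, 1->8, 2->1, 3->16 | applicable
count: 1
applicable_count: 1


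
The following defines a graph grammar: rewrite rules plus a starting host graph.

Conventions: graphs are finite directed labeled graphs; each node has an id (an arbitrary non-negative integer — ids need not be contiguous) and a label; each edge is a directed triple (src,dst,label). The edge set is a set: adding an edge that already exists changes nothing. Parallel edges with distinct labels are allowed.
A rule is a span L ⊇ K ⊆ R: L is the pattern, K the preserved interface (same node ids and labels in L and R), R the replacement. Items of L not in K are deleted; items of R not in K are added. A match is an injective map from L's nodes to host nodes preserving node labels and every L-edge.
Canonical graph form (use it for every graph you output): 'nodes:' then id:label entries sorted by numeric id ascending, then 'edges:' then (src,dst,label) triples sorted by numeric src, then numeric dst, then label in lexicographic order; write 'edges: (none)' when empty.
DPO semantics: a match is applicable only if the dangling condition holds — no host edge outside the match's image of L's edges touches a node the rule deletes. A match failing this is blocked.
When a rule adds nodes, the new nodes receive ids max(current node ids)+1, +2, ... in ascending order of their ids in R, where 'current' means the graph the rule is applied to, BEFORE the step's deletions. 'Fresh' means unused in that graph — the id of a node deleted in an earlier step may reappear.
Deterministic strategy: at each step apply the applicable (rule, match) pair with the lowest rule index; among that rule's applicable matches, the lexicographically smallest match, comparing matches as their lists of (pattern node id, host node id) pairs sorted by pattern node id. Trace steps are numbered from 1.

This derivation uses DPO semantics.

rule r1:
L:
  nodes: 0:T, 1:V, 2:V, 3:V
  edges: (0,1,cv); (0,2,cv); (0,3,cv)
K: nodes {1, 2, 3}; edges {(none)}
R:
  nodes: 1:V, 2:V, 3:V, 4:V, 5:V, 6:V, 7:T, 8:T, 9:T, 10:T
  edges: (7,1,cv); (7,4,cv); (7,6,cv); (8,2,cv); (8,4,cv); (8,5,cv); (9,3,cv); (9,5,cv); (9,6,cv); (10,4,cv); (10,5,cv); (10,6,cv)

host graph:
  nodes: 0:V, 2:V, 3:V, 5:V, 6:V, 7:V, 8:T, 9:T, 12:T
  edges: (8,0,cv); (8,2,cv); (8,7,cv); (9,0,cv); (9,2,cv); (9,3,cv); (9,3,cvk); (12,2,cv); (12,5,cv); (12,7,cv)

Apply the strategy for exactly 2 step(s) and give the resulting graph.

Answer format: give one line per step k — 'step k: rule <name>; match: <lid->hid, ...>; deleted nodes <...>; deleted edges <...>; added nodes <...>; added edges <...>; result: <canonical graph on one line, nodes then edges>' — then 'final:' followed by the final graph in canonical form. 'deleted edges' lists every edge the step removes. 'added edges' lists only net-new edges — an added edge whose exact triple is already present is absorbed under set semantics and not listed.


step 1: rule r1; match: 0->8, 1->0, 2->2, 3->7; deleted nodes 8; deleted edges (8,0,cv); (8,2,cv); (8,7,cv); added nodes 13, 14, 15, 16, 17, 18, 19; added edges (16,0,cv); (16,13,cv); (16,15,cv); (17,2,cv); (17,13,cv); (17,14,cv); (18,7,cv); (18,14,cv); (18,15,cv); (19,13,cv); (19,14,cv); (19,15,cv); result: nodes: 0:V, 2:V, 3:V, 5:V, 6:V, 7:V, 9:T, 12:T, 13:V, 14:V, 15:V, 16:T, 17:T, 18:T, 19:T edges: (9,0,cv); (9,2,cv); (9,3,cv); (9,3,cvk); (12,2,cv); (12,5,cv); (12,7,cv); (16,0,cv); (16,13,cv); (16,15,cv); (17,2,cv); (17,13,cv); (17,14,cv); (18,7,cv); (18,14,cv); (18,15,cv); (19,13,cv); (19,14,cv); (19,15,cv)
step 2: rule r1; match: 0->12, 1->2, 2->5, 3->7; deleted nodes 12; deleted edges (12,2,cv); (12,5,cv); (12,7,cv); added nodes 20, 21, 22, 23, 24, 25, 26; added edges (23,2,cv); (23,20,cv); (23,22,cv); (24,5,cv); (24,20,cv); (24,21,cv); (25,7,cv); (25,21,cv); (25,22,cv); (26,20,cv); (26,21,cv); (26,22,cv); result: nodes: 0:V, 2:V, 3:V, 5:V, 6:V, 7:V, 9:T, 13:V, 14:V, 15:V, 16:T, 17:T, 18:T, 19:T, 20:V, 21:V, 22:V, 23:T, 24:T, 25:T, 26:T edges: (9,0,cv); (9,2,cv); (9,3,cv); (9,3,cvk); (16,0,cv); (16,13,cv); (16,15,cv); (17,2,cv); (17,13,cv); (17,14,cv); (18,7,cv); (18,14,cv); (18,15,cv); (19,13,cv); (19,14,cv); (19,15,cv); (23,2,cv); (23,20,cv); (23,22,cv); (24,5,cv); (24,20,cv); (24,21,cv); (25,7,cv); (25,21,cv); (25,22,cv); (26,20,cv); (26,21,cv); (26,22,cv)
final:
nodes: 0:V, 2:V, 3:V, 5:V, 6:V, 7:V, 9:T, 13:V, 14:V, 15:V, 16:T, 17:T, 18:T, 19:T, 20:V, 21:V, 22:V, 23:T, 24:T, 25:T, 26:T
edges: (9,0,cv); (9,2,cv); (9,3,cv); (9,3,cvk); (16,0,cv); (16,13,cv); (16,15,cv); (17,2,cv); (17,13,cv); (17,14,cv); (18,7,cv); (18,14,cv); (18,15,cv); (19,13,cv); (19,14,cv); (19,15,cv); (23,2,cv); (23,20,cv); (23,22,cv); (24,5,cv); (24,20,cv); (24,21,cv); (25,7,cv); (25,21,cv); (25,22,cv); (26,20,cv); (26,21,cv); (26,22,cv)


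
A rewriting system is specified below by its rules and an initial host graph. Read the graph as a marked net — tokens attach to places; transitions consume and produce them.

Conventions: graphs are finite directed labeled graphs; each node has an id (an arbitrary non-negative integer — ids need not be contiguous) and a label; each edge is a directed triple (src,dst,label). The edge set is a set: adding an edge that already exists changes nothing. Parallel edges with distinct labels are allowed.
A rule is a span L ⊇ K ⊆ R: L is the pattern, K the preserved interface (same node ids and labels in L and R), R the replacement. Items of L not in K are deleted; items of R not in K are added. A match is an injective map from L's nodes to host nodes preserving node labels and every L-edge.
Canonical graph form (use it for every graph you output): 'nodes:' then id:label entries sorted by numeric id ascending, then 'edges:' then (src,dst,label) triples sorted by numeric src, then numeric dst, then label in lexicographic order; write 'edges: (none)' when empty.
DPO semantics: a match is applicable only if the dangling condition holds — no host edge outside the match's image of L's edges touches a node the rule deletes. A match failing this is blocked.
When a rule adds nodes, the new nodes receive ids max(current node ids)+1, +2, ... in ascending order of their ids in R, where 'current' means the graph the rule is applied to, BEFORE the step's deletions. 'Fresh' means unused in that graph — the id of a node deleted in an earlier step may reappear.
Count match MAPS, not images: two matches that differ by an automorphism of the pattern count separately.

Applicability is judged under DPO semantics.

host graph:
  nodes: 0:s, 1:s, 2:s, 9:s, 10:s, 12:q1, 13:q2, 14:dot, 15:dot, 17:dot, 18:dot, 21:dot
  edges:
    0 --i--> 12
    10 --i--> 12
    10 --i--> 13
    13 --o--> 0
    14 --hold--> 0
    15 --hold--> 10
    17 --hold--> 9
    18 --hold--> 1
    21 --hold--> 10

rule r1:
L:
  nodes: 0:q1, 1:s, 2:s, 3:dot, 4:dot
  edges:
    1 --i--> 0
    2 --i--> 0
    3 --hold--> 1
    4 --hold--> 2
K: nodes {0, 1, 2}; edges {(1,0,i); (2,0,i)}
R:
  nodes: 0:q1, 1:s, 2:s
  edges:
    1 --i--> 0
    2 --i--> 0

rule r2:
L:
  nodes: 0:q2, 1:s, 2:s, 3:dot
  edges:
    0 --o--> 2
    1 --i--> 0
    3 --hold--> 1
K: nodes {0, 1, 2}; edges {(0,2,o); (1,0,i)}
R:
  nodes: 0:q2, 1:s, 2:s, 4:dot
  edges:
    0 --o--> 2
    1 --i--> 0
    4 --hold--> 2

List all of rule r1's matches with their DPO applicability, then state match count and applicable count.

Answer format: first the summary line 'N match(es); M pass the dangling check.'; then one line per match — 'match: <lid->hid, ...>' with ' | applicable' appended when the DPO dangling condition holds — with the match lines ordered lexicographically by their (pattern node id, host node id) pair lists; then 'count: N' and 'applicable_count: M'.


4 match(es); 4 pass the dangling check.
match: 0->12, 1->0, 2->10, 3->14, 4->15 | applicable
match: 0->12, 1->0, 2->10, 3->14, 4->21 | applicable
match: 0->12, 1->10, 2->0, 3->15, 4->14 | applicable
match: 0->12, 1->10, 2->0, 3->21, 4->14 | applicable
count: 4
applicable_count: 4


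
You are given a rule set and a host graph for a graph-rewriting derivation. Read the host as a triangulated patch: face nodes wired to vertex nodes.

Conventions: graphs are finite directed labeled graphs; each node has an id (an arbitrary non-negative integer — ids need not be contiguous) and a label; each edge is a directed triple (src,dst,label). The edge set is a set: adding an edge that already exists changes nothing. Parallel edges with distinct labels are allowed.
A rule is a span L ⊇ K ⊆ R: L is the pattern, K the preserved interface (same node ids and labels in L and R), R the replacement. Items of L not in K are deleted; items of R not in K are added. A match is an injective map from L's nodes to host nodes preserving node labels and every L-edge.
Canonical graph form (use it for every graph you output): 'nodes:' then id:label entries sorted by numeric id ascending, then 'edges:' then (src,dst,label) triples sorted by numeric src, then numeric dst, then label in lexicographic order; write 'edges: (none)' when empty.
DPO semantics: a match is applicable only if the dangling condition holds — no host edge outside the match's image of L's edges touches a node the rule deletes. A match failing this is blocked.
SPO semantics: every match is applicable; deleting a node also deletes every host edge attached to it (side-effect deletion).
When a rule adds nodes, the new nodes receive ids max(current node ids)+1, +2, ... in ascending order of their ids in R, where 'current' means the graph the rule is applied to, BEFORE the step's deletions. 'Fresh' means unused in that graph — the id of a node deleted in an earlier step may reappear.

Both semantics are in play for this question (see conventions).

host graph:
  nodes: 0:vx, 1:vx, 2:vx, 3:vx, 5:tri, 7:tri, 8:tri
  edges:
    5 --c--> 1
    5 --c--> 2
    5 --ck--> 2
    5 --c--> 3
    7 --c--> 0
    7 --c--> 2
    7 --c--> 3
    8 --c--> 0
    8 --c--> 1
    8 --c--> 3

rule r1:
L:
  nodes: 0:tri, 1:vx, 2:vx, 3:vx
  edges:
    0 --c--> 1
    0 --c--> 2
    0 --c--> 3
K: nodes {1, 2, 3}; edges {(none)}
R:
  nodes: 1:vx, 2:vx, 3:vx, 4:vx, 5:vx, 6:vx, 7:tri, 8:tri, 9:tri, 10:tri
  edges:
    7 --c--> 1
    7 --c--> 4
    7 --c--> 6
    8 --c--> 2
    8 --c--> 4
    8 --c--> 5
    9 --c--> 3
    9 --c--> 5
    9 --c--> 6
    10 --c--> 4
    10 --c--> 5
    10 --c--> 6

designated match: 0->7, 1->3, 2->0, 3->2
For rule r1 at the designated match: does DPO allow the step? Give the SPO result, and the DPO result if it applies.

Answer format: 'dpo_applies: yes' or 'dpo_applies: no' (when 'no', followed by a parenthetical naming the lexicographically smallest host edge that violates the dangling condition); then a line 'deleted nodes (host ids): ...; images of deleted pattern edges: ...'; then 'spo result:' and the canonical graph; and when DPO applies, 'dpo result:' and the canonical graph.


dpo_applies: yes
deleted nodes (host ids): 7; images of deleted pattern edges: (7,0,c); (7,2,c); (7,3,c)
spo result:
nodes: 0:vx, 1:vx, 2:vx, 3:vx, 5:tri, 8:tri, 9:vx, 10:vx, 11:vx, 12:tri, 13:tri, 14:tri, 15:tri
edges: (5,1,c); (5,2,c); (5,2,ck); (5,3,c); (8,0,c); (8,1,c); (8,3,c); (12,3,c); (12,9,c); (12,11,c); (13,0,c); (13,9,c); (13,10,c); (14,2,c); (14,10,c); (14,11,c); (15,9,c); (15,10,c); (15,11,c)
dpo result:
nodes: 0:vx, 1:vx, 2:vx, 3:vx, 5:tri, 8:tri, 9:vx, 10:vx, 11:vx, 12:tri, 13:tri, 14:tri, 15:tri
edges: (5,1,c); (5,2,c); (5,2,ck); (5,3,c); (8,0,c); (8,1,c); (8,3,c); (12,3,c); (12,9,c); (12,11,c); (13,0,c); (13,9,c); (13,10,c); (14,2,c); (14,10,c); (14,11,c); (15,9,c); (15,10,c); (15,11,c)
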